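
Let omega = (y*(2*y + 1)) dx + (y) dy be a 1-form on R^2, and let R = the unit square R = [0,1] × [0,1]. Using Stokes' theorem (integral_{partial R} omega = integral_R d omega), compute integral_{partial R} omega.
integral_(partial R) omega = -3

Stokes: integral_partial_R omega = integral_R d omega with d omega = (∂Q/∂x - ∂P/∂y) dx ∧ dy.
  ∂Q/∂x = 0
  ∂P/∂y = 4*y + 1
  integrand = ∂Q/∂x - ∂P/∂y = -4*y - 1.
Integrating over R: integral_0^1 integral_0^1 (-4*y - 1) dx dy = -3.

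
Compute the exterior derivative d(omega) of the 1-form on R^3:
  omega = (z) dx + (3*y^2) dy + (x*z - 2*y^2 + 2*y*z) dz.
d(omega) = (z - 1) dx ∧ dz + (-4*y + 2*z) dy ∧ dz

For a 1-form omega = sum_i f_i dx_i, the exterior derivative is
  d(omega) = sum_{i < j} (∂f_j/∂x_i - ∂f_i/∂x_j) dx_i ∧ dx_j.
  coefficient of dx ∧ dz: ∂f_3/∂x - ∂f_1/∂z = ∂(x*z - 2*y^2 + 2*y*z)/∂x - ∂(z)/∂z = z - 1
  coefficient of dy ∧ dz: ∂f_3/∂y - ∂f_2/∂z = ∂(x*z - 2*y^2 + 2*y*z)/∂y - ∂(3*y^2)/∂z = -4*y + 2*z
Assembling: d(omega) = (z - 1) dx ∧ dz + (-4*y + 2*z) dy ∧ dz.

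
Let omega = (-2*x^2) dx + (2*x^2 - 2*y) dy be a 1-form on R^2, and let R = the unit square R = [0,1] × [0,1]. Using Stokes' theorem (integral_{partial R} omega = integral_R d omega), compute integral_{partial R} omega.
integral_(partial R) omega = 2

Stokes: integral_partial_R omega = integral_R d omega with d omega = (∂Q/∂x - ∂P/∂y) dx ∧ dy.
  ∂Q/∂x = 4*x
  ∂P/∂y = 0
  integrand = ∂Q/∂x - ∂P/∂y = 4*x.
Integrating over R: integral_0^1 integral_0^1 (4*x) dx dy = 2.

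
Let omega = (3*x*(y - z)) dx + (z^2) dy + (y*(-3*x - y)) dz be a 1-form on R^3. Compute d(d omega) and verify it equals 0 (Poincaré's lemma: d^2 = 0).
d(d omega) = 0

Step 1: d omega = sum_{i<j} (∂f_j/∂x_i - ∂f_i/∂x_j) dx_i ∧ dx_j:
  coeff of dx ∧ dy: -3*x
  coeff of dx ∧ dz: 3*x - 3*y
  coeff of dy ∧ dz: -3*x - 2*y - 2*z
Step 2: Apply d again to each 2-form coefficient. The only possible 3-form in R^3 is dx ∧ dy ∧ dz, with coefficient
  ∂(coeff of dy∧dz)/∂x - ∂(coeff of dx∧dz)/∂y + ∂(coeff of dx∧dy)/∂z
  = ∂/∂x (-3*x - 2*y - 2*z) - ∂/∂y (3*x - 3*y) + ∂/∂z (-3*x).
Each of these terms simplifies to sums of mixed partials that cancel in pairs. The result is 0 (by equality of mixed partials for smooth functions — Schwarz / Clairaut).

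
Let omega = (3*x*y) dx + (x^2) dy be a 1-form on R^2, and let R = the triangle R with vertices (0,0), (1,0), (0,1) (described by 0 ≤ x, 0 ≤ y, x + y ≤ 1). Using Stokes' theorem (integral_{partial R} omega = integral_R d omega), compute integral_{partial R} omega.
integral_(partial R) omega = -1/6

Stokes: integral_partial_R omega = integral_R d omega with d omega = (∂Q/∂x - ∂P/∂y) dx ∧ dy.
  ∂Q/∂x = 2*x
  ∂P/∂y = 3*x
  integrand = ∂Q/∂x - ∂P/∂y = -x.
Integrating over R: integral_0^1 integral_0^{1-x} (-x) dy dx = -1/6.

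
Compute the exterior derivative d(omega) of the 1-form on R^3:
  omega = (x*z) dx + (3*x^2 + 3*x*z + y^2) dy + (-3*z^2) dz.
d(omega) = (6*x + 3*z) dx ∧ dy + (-x) dx ∧ dz + (-3*x) dy ∧ dz

For a 1-form omega = sum_i f_i dx_i, the exterior derivative is
  d(omega) = sum_{i < j} (∂f_j/∂x_i - ∂f_i/∂x_j) dx_i ∧ dx_j.
  coefficient of dx ∧ dy: ∂f_2/∂x - ∂f_1/∂y = ∂(3*x^2 + 3*x*z + y^2)/∂x - ∂(x*z)/∂y = 6*x + 3*z
  coefficient of dx ∧ dz: ∂f_3/∂x - ∂f_1/∂z = ∂(-3*z^2)/∂x - ∂(x*z)/∂z = -x
  coefficient of dy ∧ dz: ∂f_3/∂y - ∂f_2/∂z = ∂(-3*z^2)/∂y - ∂(3*x^2 + 3*x*z + y^2)/∂z = -3*x
Assembling: d(omega) = (6*x + 3*z) dx ∧ dy + (-x) dx ∧ dz + (-3*x) dy ∧ dz.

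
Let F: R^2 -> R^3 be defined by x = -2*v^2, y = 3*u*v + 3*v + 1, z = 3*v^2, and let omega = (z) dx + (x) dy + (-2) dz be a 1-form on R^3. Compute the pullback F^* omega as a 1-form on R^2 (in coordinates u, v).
F^* omega = (-6*v^3) du + (6*v*(-u*v - 2*v^2 - v - 2)) dv

Using F^*(f dg) = (f ∘ F) d(g ∘ F), substitute each coordinate x_i by F_i(u, v) in f_i, and replace dx_i by d F_i = (∂F_i/∂u) du + (∂F_i/∂v) dv.
  For the x component: f_1(F) = 3*v^2; d F_1 = (0) du + (-4*v) dv
  For the y component: f_2(F) = -2*v^2; d F_2 = (3*v) du + (3*u + 3) dv
  For the z component: f_3(F) = -2; d F_3 = (0) du + (6*v) dv
Combining and collecting du, dv coefficients:
  coeff of du: -6*v^3
  coeff of dv: 6*v*(-u*v - 2*v^2 - v - 2)
F^* omega = (-6*v^3) du + (6*v*(-u*v - 2*v^2 - v - 2)) dv.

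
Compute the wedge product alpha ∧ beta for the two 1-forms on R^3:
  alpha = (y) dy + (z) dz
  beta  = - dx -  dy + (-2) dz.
alpha ∧ beta = (y) dx ∧ dy + (-2*y + z) dy ∧ dz + (z) dx ∧ dz

Distribute the wedge, using dx_i ∧ dx_j = -dx_j ∧ dx_i and dx_i ∧ dx_i = 0. For each pair (i, j) with i < j, the coefficient of dx_i ∧ dx_j in alpha ∧ beta is (alpha_i * beta_j - alpha_j * beta_i). Collecting: alpha ∧ beta = (y) dx ∧ dy + (-2*y + z) dy ∧ dz + (z) dx ∧ dz.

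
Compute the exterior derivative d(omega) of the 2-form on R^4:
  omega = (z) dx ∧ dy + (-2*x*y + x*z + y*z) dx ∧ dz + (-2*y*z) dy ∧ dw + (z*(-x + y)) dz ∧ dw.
d(omega) = (2*x - z + 1) dx ∧ dy ∧ dz + (2*y + z) dy ∧ dz ∧ dw + (-z) dx ∧ dz ∧ dw

For a 2-form omega = sum_{i<j} g_{ij} dx_i ∧ dx_j, the exterior derivative is
  d(omega) = sum_{i<j} d(g_{ij}) ∧ dx_i ∧ dx_j = sum_{i<j, k} (∂g_{ij}/∂x_k) dx_k ∧ dx_i ∧ dx_j.
Expand each term, using dx_k ∧ dx_i ∧ dx_j = sgn(permutation) dx_{(a)} ∧ dx_{(b)} ∧ dx_{(c)} with (a < b < c) sorted:
  d(z) includes (∂/∂z)(z) dz = (1) dz, which multiplied by dx ∧ dy gives (1) dx ∧ dy ∧ dz
  d(-2*x*y + x*z + y*z) includes (∂/∂y)(-2*x*y + x*z + y*z) dy = (-2*x + z) dy, which multiplied by dx ∧ dz gives (2*x - z) dx ∧ dy ∧ dz
  d(-2*y*z) includes (∂/∂z)(-2*y*z) dz = (-2*y) dz, which multiplied by dy ∧ dw gives (2*y) dy ∧ dz ∧ dw
  d(z*(-x + y)) includes (∂/∂x)(z*(-x + y)) dx = (-z) dx, which multiplied by dz ∧ dw gives (-z) dx ∧ dz ∧ dw
  d(z*(-x + y)) includes (∂/∂y)(z*(-x + y)) dy = (z) dy, which multiplied by dz ∧ dw gives (z) dy ∧ dz ∧ dw
Collecting like 3-forms: d(omega) = (2*x - z + 1) dx ∧ dy ∧ dz + (2*y + z) dy ∧ dz ∧ dw + (-z) dx ∧ dz ∧ dw.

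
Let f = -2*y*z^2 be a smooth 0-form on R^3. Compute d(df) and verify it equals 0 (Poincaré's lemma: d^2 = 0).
d(df) = 0

Step 1: df = sum_i (∂f/∂x_i) dx_i = (0) dx + (-2*z^2) dy + (-4*y*z) dz.
Step 2: Apply d again. Using the 1-form formula, the coefficient of dx ∧ dy in d(df) is ∂^2 f/∂x ∂y - ∂^2 f/∂y ∂x = (0) - (0) = 0 (equality of mixed partials for smooth f).
Similarly for dx ∧ dz and dy ∧ dz — all coefficients vanish. So d(df) = 0.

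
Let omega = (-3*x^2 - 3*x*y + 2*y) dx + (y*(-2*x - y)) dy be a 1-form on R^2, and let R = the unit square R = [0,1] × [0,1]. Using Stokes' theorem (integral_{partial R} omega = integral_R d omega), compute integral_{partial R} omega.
integral_(partial R) omega = -3/2

Stokes: integral_partial_R omega = integral_R d omega with d omega = (∂Q/∂x - ∂P/∂y) dx ∧ dy.
  ∂Q/∂x = -2*y
  ∂P/∂y = 2 - 3*x
  integrand = ∂Q/∂x - ∂P/∂y = 3*x - 2*y - 2.
Integrating over R: integral_0^1 integral_0^1 (3*x - 2*y - 2) dx dy = -3/2.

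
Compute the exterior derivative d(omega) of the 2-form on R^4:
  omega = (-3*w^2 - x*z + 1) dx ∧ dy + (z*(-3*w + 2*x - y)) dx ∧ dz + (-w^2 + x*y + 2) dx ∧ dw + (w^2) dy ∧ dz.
d(omega) = (-x + z) dx ∧ dy ∧ dz + (-6*w - x) dx ∧ dy ∧ dw + (-3*z) dx ∧ dz ∧ dw + (2*w) dy ∧ dz ∧ dw

For a 2-form omega = sum_{i<j} g_{ij} dx_i ∧ dx_j, the exterior derivative is
  d(omega) = sum_{i<j} d(g_{ij}) ∧ dx_i ∧ dx_j = sum_{i<j, k} (∂g_{ij}/∂x_k) dx_k ∧ dx_i ∧ dx_j.
Expand each term, using dx_k ∧ dx_i ∧ dx_j = sgn(permutation) dx_{(a)} ∧ dx_{(b)} ∧ dx_{(c)} with (a < b < c) sorted:
  d(-3*w^2 - x*z + 1) includes (∂/∂z)(-3*w^2 - x*z + 1) dz = (-x) dz, which multiplied by dx ∧ dy gives (-x) dx ∧ dy ∧ dz
  d(-3*w^2 - x*z + 1) includes (∂/∂w)(-3*w^2 - x*z + 1) dw = (-6*w) dw, which multiplied by dx ∧ dy gives (-6*w) dx ∧ dy ∧ dw
  d(z*(-3*w + 2*x - y)) includes (∂/∂y)(z*(-3*w + 2*x - y)) dy = (-z) dy, which multiplied by dx ∧ dz gives (z) dx ∧ dy ∧ dz
  d(z*(-3*w + 2*x - y)) includes (∂/∂w)(z*(-3*w + 2*x - y)) dw = (-3*z) dw, which multiplied by dx ∧ dz gives (-3*z) dx ∧ dz ∧ dw
  d(-w^2 + x*y + 2) includes (∂/∂y)(-w^2 + x*y + 2) dy = (x) dy, which multiplied by dx ∧ dw gives (-x) dx ∧ dy ∧ dw
  d(w^2) includes (∂/∂w)(w^2) dw = (2*w) dw, which multiplied by dy ∧ dz gives (2*w) dy ∧ dz ∧ dw
Collecting like 3-forms: d(omega) = (-x + z) dx ∧ dy ∧ dz + (-6*w - x) dx ∧ dy ∧ dw + (-3*z) dx ∧ dz ∧ dw + (2*w) dy ∧ dz ∧ dw.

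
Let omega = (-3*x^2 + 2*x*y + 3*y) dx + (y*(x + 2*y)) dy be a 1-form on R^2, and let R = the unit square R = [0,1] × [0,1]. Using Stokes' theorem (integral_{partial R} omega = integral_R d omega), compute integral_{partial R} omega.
integral_(partial R) omega = -7/2

Stokes: integral_partial_R omega = integral_R d omega with d omega = (∂Q/∂x - ∂P/∂y) dx ∧ dy.
  ∂Q/∂x = y
  ∂P/∂y = 2*x + 3
  integrand = ∂Q/∂x - ∂P/∂y = -2*x + y - 3.
Integrating over R: integral_0^1 integral_0^1 (-2*x + y - 3) dx dy = -7/2.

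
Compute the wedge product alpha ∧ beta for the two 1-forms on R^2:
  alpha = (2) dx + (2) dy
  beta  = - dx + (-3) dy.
alpha ∧ beta = (-4) dx ∧ dy

Distribute the wedge, using dx_i ∧ dx_j = -dx_j ∧ dx_i and dx_i ∧ dx_i = 0. For each pair (i, j) with i < j, the coefficient of dx_i ∧ dx_j in alpha ∧ beta is (alpha_i * beta_j - alpha_j * beta_i). Collecting: alpha ∧ beta = (-4) dx ∧ dy.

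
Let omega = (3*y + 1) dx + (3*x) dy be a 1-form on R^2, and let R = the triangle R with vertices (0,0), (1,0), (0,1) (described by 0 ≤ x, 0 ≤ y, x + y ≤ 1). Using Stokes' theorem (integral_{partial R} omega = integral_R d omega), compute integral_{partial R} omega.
integral_(partial R) omega = 0

Stokes: integral_partial_R omega = integral_R d omega with d omega = (∂Q/∂x - ∂P/∂y) dx ∧ dy.
  ∂Q/∂x = 3
  ∂P/∂y = 3
  integrand = ∂Q/∂x - ∂P/∂y = 0.
Integrating over R: integral_0^1 integral_0^{1-x} (0) dy dx = 0.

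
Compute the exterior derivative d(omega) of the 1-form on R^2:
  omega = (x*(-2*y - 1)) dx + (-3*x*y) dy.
d(omega) = (2*x - 3*y) dx ∧ dy

For a 1-form omega = sum_i f_i dx_i, the exterior derivative is
  d(omega) = sum_{i < j} (∂f_j/∂x_i - ∂f_i/∂x_j) dx_i ∧ dx_j.
  coefficient of dx ∧ dy: ∂f_2/∂x - ∂f_1/∂y = ∂(-3*x*y)/∂x - ∂(x*(-2*y - 1))/∂y = 2*x - 3*y
Assembling: d(omega) = (2*x - 3*y) dx ∧ dy.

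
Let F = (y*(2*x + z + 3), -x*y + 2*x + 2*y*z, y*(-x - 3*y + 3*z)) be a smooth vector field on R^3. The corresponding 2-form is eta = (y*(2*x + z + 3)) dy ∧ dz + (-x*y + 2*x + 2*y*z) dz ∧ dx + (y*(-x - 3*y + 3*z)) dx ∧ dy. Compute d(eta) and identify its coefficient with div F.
d(eta) = (-x + 5*y + 2*z) dx ∧ dy ∧ dz; div F = -x + 5*y + 2*z

For a 2-form in R^3 of the form above, applying d gives a 3-form with coefficient ∂P/∂x + ∂Q/∂y + ∂R/∂z:
  ∂P/∂x = 2*y
  ∂Q/∂y = -x + 2*z
  ∂R/∂z = 3*y
Sum = -x + 5*y + 2*z, which is exactly div F.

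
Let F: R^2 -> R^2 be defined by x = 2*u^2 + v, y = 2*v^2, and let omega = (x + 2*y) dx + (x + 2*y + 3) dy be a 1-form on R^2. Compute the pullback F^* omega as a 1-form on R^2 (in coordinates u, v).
F^* omega = (4*u*(2*u^2 + 4*v^2 + v)) du + (8*u^2*v + 2*u^2 + 16*v^3 + 8*v^2 + 13*v) dv

Using F^*(f dg) = (f ∘ F) d(g ∘ F), substitute each coordinate x_i by F_i(u, v) in f_i, and replace dx_i by d F_i = (∂F_i/∂u) du + (∂F_i/∂v) dv.
  For the x component: f_1(F) = 2*u^2 + 4*v^2 + v; d F_1 = (4*u) du + (1) dv
  For the y component: f_2(F) = 2*u^2 + 4*v^2 + v + 3; d F_2 = (0) du + (4*v) dv
Combining and collecting du, dv coefficients:
  coeff of du: 4*u*(2*u^2 + 4*v^2 + v)
  coeff of dv: 8*u^2*v + 2*u^2 + 16*v^3 + 8*v^2 + 13*v
F^* omega = (4*u*(2*u^2 + 4*v^2 + v)) du + (8*u^2*v + 2*u^2 + 16*v^3 + 8*v^2 + 13*v) dv.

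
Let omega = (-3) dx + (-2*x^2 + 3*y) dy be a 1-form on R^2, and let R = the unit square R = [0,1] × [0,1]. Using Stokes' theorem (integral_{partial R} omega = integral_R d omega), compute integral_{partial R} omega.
integral_(partial R) omega = -2

Stokes: integral_partial_R omega = integral_R d omega with d omega = (∂Q/∂x - ∂P/∂y) dx ∧ dy.
  ∂Q/∂x = -4*x
  ∂P/∂y = 0
  integrand = ∂Q/∂x - ∂P/∂y = -4*x.
Integrating over R: integral_0^1 integral_0^1 (-4*x) dx dy = -2.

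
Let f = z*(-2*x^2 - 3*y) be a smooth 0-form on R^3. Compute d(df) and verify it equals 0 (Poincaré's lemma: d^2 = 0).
d(df) = 0

Step 1: df = sum_i (∂f/∂x_i) dx_i = (-4*x*z) dx + (-3*z) dy + (-2*x^2 - 3*y) dz.
Step 2: Apply d again. Using the 1-form formula, the coefficient of dx ∧ dy in d(df) is ∂^2 f/∂x ∂y - ∂^2 f/∂y ∂x = (0) - (0) = 0 (equality of mixed partials for smooth f).
Similarly for dx ∧ dz and dy ∧ dz — all coefficients vanish. So d(df) = 0.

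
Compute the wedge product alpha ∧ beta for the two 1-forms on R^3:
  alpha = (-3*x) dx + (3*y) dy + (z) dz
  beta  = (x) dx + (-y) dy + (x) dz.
alpha ∧ beta = (-x*(3*x + z)) dx ∧ dz + (y*(3*x + z)) dy ∧ dz

Distribute the wedge, using dx_i ∧ dx_j = -dx_j ∧ dx_i and dx_i ∧ dx_i = 0. For each pair (i, j) with i < j, the coefficient of dx_i ∧ dx_j in alpha ∧ beta is (alpha_i * beta_j - alpha_j * beta_i). Collecting: alpha ∧ beta = (-x*(3*x + z)) dx ∧ dz + (y*(3*x + z)) dy ∧ dz.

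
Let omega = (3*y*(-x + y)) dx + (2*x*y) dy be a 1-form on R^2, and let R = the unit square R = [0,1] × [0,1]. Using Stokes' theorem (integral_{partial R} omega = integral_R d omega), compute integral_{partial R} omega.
integral_(partial R) omega = -1/2

Stokes: integral_partial_R omega = integral_R d omega with d omega = (∂Q/∂x - ∂P/∂y) dx ∧ dy.
  ∂Q/∂x = 2*y
  ∂P/∂y = -3*x + 6*y
  integrand = ∂Q/∂x - ∂P/∂y = 3*x - 4*y.
Integrating over R: integral_0^1 integral_0^1 (3*x - 4*y) dx dy = -1/2.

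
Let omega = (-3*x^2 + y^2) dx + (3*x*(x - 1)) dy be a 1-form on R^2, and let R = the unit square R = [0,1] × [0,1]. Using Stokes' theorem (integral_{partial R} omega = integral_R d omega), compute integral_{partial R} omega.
integral_(partial R) omega = -1

Stokes: integral_partial_R omega = integral_R d omega with d omega = (∂Q/∂x - ∂P/∂y) dx ∧ dy.
  ∂Q/∂x = 6*x - 3
  ∂P/∂y = 2*y
  integrand = ∂Q/∂x - ∂P/∂y = 6*x - 2*y - 3.
Integrating over R: integral_0^1 integral_0^1 (6*x - 2*y - 3) dx dy = -1.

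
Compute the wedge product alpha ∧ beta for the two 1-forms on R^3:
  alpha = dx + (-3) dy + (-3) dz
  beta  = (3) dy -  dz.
alpha ∧ beta = (3) dx ∧ dy + (-1) dx ∧ dz + (12) dy ∧ dz

Distribute the wedge, using dx_i ∧ dx_j = -dx_j ∧ dx_i and dx_i ∧ dx_i = 0. For each pair (i, j) with i < j, the coefficient of dx_i ∧ dx_j in alpha ∧ beta is (alpha_i * beta_j - alpha_j * beta_i). Collecting: alpha ∧ beta = (3) dx ∧ dy + (-1) dx ∧ dz + (12) dy ∧ dz.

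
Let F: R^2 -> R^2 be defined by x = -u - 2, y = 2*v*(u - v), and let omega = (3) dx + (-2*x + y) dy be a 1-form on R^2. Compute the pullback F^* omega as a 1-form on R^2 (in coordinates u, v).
F^* omega = (4*u*v^2 + 4*u*v - 4*v^3 + 8*v - 3) du + (4*u^2*v + 4*u^2 - 12*u*v^2 - 8*u*v + 8*u + 8*v^3 - 16*v) dv

Using F^*(f dg) = (f ∘ F) d(g ∘ F), substitute each coordinate x_i by F_i(u, v) in f_i, and replace dx_i by d F_i = (∂F_i/∂u) du + (∂F_i/∂v) dv.
  For the x component: f_1(F) = 3; d F_1 = (-1) du + (0) dv
  For the y component: f_2(F) = 2*u*v + 2*u - 2*v^2 + 4; d F_2 = (2*v) du + (2*u - 4*v) dv
Combining and collecting du, dv coefficients:
  coeff of du: 4*u*v^2 + 4*u*v - 4*v^3 + 8*v - 3
  coeff of dv: 4*u^2*v + 4*u^2 - 12*u*v^2 - 8*u*v + 8*u + 8*v^3 - 16*v
F^* omega = (4*u*v^2 + 4*u*v - 4*v^3 + 8*v - 3) du + (4*u^2*v + 4*u^2 - 12*u*v^2 - 8*u*v + 8*u + 8*v^3 - 16*v) dv.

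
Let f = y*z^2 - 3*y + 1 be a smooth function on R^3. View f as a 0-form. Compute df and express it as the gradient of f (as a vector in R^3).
df = (0) dx + (z^2 - 3) dy + (2*y*z) dz; grad f = (0, z^2 - 3, 2*y*z)

For a 0-form f, d f = (∂f/∂x) dx + (∂f/∂y) dy + (∂f/∂z) dz. The components of the vector representation are exactly the entries of grad f in Cartesian coordinates:
  ∂f/∂x = 0
  ∂f/∂y = z^2 - 3
  ∂f/∂z = 2*y*z.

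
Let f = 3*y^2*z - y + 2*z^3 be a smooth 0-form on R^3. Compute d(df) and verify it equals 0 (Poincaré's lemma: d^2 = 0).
d(df) = 0

Step 1: df = sum_i (∂f/∂x_i) dx_i = (0) dx + (6*y*z - 1) dy + (3*y^2 + 6*z^2) dz.
Step 2: Apply d again. Using the 1-form formula, the coefficient of dx ∧ dy in d(df) is ∂^2 f/∂x ∂y - ∂^2 f/∂y ∂x = (0) - (0) = 0 (equality of mixed partials for smooth f).
Similarly for dx ∧ dz and dy ∧ dz — all coefficients vanish. So d(df) = 0.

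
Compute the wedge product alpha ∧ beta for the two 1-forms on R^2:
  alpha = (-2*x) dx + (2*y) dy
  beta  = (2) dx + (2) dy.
alpha ∧ beta = (-4*x - 4*y) dx ∧ dy

Distribute the wedge, using dx_i ∧ dx_j = -dx_j ∧ dx_i and dx_i ∧ dx_i = 0. For each pair (i, j) with i < j, the coefficient of dx_i ∧ dx_j in alpha ∧ beta is (alpha_i * beta_j - alpha_j * beta_i). Collecting: alpha ∧ beta = (-4*x - 4*y) dx ∧ dy.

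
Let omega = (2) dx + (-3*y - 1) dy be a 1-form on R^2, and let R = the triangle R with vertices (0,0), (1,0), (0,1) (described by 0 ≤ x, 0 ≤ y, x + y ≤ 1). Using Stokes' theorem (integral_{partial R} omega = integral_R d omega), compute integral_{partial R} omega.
integral_(partial R) omega = 0

Stokes: integral_partial_R omega = integral_R d omega with d omega = (∂Q/∂x - ∂P/∂y) dx ∧ dy.
  ∂Q/∂x = 0
  ∂P/∂y = 0
  integrand = ∂Q/∂x - ∂P/∂y = 0.
Integrating over R: integral_0^1 integral_0^{1-x} (0) dy dx = 0.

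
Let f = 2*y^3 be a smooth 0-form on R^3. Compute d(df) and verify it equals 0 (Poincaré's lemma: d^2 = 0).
d(df) = 0

Step 1: df = sum_i (∂f/∂x_i) dx_i = (0) dx + (6*y^2) dy + (0) dz.
Step 2: Apply d again. Using the 1-form formula, the coefficient of dx ∧ dy in d(df) is ∂^2 f/∂x ∂y - ∂^2 f/∂y ∂x = (0) - (0) = 0 (equality of mixed partials for smooth f).
Similarly for dx ∧ dz and dy ∧ dz — all coefficients vanish. So d(df) = 0.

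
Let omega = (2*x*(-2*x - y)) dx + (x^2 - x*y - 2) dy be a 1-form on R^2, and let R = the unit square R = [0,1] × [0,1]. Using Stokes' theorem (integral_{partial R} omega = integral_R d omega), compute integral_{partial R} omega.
integral_(partial R) omega = 3/2

Stokes: integral_partial_R omega = integral_R d omega with d omega = (∂Q/∂x - ∂P/∂y) dx ∧ dy.
  ∂Q/∂x = 2*x - y
  ∂P/∂y = -2*x
  integrand = ∂Q/∂x - ∂P/∂y = 4*x - y.
Integrating over R: integral_0^1 integral_0^1 (4*x - y) dx dy = 3/2.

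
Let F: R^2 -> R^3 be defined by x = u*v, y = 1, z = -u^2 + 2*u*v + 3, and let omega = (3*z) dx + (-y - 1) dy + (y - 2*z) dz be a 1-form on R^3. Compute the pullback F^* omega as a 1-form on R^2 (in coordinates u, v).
F^* omega = (-4*u^3 + 9*u^2*v - 2*u*v^2 + 10*u - v) du + (u*(u^2 - 2*u*v - 1)) dv

Using F^*(f dg) = (f ∘ F) d(g ∘ F), substitute each coordinate x_i by F_i(u, v) in f_i, and replace dx_i by d F_i = (∂F_i/∂u) du + (∂F_i/∂v) dv.
  For the x component: f_1(F) = -3*u^2 + 6*u*v + 9; d F_1 = (v) du + (u) dv
  For the y component: f_2(F) = -2; d F_2 = (0) du + (0) dv
  For the z component: f_3(F) = 2*u^2 - 4*u*v - 5; d F_3 = (-2*u + 2*v) du + (2*u) dv
Combining and collecting du, dv coefficients:
  coeff of du: -4*u^3 + 9*u^2*v - 2*u*v^2 + 10*u - v
  coeff of dv: u*(u^2 - 2*u*v - 1)
F^* omega = (-4*u^3 + 9*u^2*v - 2*u*v^2 + 10*u - v) du + (u*(u^2 - 2*u*v - 1)) dv.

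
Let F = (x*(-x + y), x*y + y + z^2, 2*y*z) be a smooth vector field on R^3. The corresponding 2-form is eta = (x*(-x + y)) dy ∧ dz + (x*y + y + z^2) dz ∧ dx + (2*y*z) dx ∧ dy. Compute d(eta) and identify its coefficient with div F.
d(eta) = (-x + 3*y + 1) dx ∧ dy ∧ dz; div F = -x + 3*y + 1

For a 2-form in R^3 of the form above, applying d gives a 3-form with coefficient ∂P/∂x + ∂Q/∂y + ∂R/∂z:
  ∂P/∂x = -2*x + y
  ∂Q/∂y = x + 1
  ∂R/∂z = 2*y
Sum = -x + 3*y + 1, which is exactly div F.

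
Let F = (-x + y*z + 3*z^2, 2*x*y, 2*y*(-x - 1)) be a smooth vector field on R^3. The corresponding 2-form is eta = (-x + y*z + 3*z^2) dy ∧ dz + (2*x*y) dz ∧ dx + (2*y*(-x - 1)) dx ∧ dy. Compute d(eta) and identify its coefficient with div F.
d(eta) = (2*x - 1) dx ∧ dy ∧ dz; div F = 2*x - 1

For a 2-form in R^3 of the form above, applying d gives a 3-form with coefficient ∂P/∂x + ∂Q/∂y + ∂R/∂z:
  ∂P/∂x = -1
  ∂Q/∂y = 2*x
  ∂R/∂z = 0
Sum = 2*x - 1, which is exactly div F.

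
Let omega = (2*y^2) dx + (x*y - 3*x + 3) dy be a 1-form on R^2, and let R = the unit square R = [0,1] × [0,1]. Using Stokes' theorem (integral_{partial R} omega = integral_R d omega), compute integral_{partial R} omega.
integral_(partial R) omega = -9/2

Stokes: integral_partial_R omega = integral_R d omega with d omega = (∂Q/∂x - ∂P/∂y) dx ∧ dy.
  ∂Q/∂x = y - 3
  ∂P/∂y = 4*y
  integrand = ∂Q/∂x - ∂P/∂y = -3*y - 3.
Integrating over R: integral_0^1 integral_0^1 (-3*y - 3) dx dy = -9/2.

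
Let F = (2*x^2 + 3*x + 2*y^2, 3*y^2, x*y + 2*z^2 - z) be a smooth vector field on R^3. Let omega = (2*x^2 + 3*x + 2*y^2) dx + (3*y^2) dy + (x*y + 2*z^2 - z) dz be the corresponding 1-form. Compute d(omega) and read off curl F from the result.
d(omega) = (x) dy ∧ dz + (-y) dz ∧ dx + (-4*y) dx ∧ dy; curl F = (x, -y, -4*y)

d omega = sum_{i<j} (∂f_j/∂x_i - ∂f_i/∂x_j) dx_i ∧ dx_j. Under the identification (dy ∧ dz, dz ∧ dx, dx ∧ dy) ↔ (e_x, e_y, e_z), the coefficients are exactly the components of curl F. Compute:
  ∂R/∂y - ∂Q/∂z = (x) - (0) = x
  ∂P/∂z - ∂R/∂x = (0) - (y) = -y
  ∂Q/∂x - ∂P/∂y = (0) - (4*y) = -4*y.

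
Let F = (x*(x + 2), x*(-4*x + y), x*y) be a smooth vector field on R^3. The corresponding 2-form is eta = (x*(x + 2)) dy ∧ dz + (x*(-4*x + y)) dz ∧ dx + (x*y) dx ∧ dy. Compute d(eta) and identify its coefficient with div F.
d(eta) = (3*x + 2) dx ∧ dy ∧ dz; div F = 3*x + 2

For a 2-form in R^3 of the form above, applying d gives a 3-form with coefficient ∂P/∂x + ∂Q/∂y + ∂R/∂z:
  ∂P/∂x = 2*x + 2
  ∂Q/∂y = x
  ∂R/∂z = 0
Sum = 3*x + 2, which is exactly div F.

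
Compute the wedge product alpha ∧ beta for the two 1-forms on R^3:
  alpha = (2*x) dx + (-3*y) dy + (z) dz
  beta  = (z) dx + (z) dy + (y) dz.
alpha ∧ beta = (z*(2*x + 3*y)) dx ∧ dy + (2*x*y - z^2) dx ∧ dz + (-3*y^2 - z^2) dy ∧ dz

Distribute the wedge, using dx_i ∧ dx_j = -dx_j ∧ dx_i and dx_i ∧ dx_i = 0. For each pair (i, j) with i < j, the coefficient of dx_i ∧ dx_j in alpha ∧ beta is (alpha_i * beta_j - alpha_j * beta_i). Collecting: alpha ∧ beta = (z*(2*x + 3*y)) dx ∧ dy + (2*x*y - z^2) dx ∧ dz + (-3*y^2 - z^2) dy ∧ dz.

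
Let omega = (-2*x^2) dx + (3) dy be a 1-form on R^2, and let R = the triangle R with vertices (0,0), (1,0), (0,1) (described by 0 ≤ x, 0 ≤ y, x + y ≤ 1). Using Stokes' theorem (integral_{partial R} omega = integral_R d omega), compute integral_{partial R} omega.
integral_(partial R) omega = 0

Stokes: integral_partial_R omega = integral_R d omega with d omega = (∂Q/∂x - ∂P/∂y) dx ∧ dy.
  ∂Q/∂x = 0
  ∂P/∂y = 0
  integrand = ∂Q/∂x - ∂P/∂y = 0.
Integrating over R: integral_0^1 integral_0^{1-x} (0) dy dx = 0.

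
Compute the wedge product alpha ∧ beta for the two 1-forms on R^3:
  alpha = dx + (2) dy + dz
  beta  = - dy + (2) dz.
alpha ∧ beta = (-1) dx ∧ dy + (2) dx ∧ dz + (5) dy ∧ dz

Distribute the wedge, using dx_i ∧ dx_j = -dx_j ∧ dx_i and dx_i ∧ dx_i = 0. For each pair (i, j) with i < j, the coefficient of dx_i ∧ dx_j in alpha ∧ beta is (alpha_i * beta_j - alpha_j * beta_i). Collecting: alpha ∧ beta = (-1) dx ∧ dy + (2) dx ∧ dz + (5) dy ∧ dz.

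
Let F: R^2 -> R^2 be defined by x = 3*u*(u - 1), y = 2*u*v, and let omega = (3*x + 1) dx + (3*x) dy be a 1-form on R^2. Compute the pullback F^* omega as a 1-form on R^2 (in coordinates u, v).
F^* omega = (54*u^3 + 18*u^2*v - 81*u^2 - 18*u*v + 33*u - 3) du + (18*u^2*(u - 1)) dv

Using F^*(f dg) = (f ∘ F) d(g ∘ F), substitute each coordinate x_i by F_i(u, v) in f_i, and replace dx_i by d F_i = (∂F_i/∂u) du + (∂F_i/∂v) dv.
  For the x component: f_1(F) = 9*u^2 - 9*u + 1; d F_1 = (6*u - 3) du + (0) dv
  For the y component: f_2(F) = 9*u*(u - 1); d F_2 = (2*v) du + (2*u) dv
Combining and collecting du, dv coefficients:
  coeff of du: 54*u^3 + 18*u^2*v - 81*u^2 - 18*u*v + 33*u - 3
  coeff of dv: 18*u^2*(u - 1)
F^* omega = (54*u^3 + 18*u^2*v - 81*u^2 - 18*u*v + 33*u - 3) du + (18*u^2*(u - 1)) dv.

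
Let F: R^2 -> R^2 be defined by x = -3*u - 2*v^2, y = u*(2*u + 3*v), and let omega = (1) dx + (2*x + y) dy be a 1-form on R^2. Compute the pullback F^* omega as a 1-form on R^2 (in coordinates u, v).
F^* omega = (8*u^3 + 18*u^2*v - 24*u^2 - 7*u*v^2 - 18*u*v - 12*v^3 - 3) du + (6*u^3 + 9*u^2*v - 18*u^2 - 12*u*v^2 - 4*v) dv

Using F^*(f dg) = (f ∘ F) d(g ∘ F), substitute each coordinate x_i by F_i(u, v) in f_i, and replace dx_i by d F_i = (∂F_i/∂u) du + (∂F_i/∂v) dv.
  For the x component: f_1(F) = 1; d F_1 = (-3) du + (-4*v) dv
  For the y component: f_2(F) = 2*u^2 + 3*u*v - 6*u - 4*v^2; d F_2 = (4*u + 3*v) du + (3*u) dv
Combining and collecting du, dv coefficients:
  coeff of du: 8*u^3 + 18*u^2*v - 24*u^2 - 7*u*v^2 - 18*u*v - 12*v^3 - 3
  coeff of dv: 6*u^3 + 9*u^2*v - 18*u^2 - 12*u*v^2 - 4*v
F^* omega = (8*u^3 + 18*u^2*v - 24*u^2 - 7*u*v^2 - 18*u*v - 12*v^3 - 3) du + (6*u^3 + 9*u^2*v - 18*u^2 - 12*u*v^2 - 4*v) dv.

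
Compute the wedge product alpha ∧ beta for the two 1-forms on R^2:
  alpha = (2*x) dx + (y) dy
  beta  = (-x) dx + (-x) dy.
alpha ∧ beta = (x*(-2*x + y)) dx ∧ dy

Distribute the wedge, using dx_i ∧ dx_j = -dx_j ∧ dx_i and dx_i ∧ dx_i = 0. For each pair (i, j) with i < j, the coefficient of dx_i ∧ dx_j in alpha ∧ beta is (alpha_i * beta_j - alpha_j * beta_i). Collecting: alpha ∧ beta = (x*(-2*x + y)) dx ∧ dy.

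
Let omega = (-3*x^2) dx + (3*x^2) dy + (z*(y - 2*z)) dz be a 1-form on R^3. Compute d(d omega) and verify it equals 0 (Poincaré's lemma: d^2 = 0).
d(d omega) = 0

Step 1: d omega = sum_{i<j} (∂f_j/∂x_i - ∂f_i/∂x_j) dx_i ∧ dx_j:
  coeff of dx ∧ dy: 6*x
  coeff of dx ∧ dz: 0
  coeff of dy ∧ dz: z
Step 2: Apply d again to each 2-form coefficient. The only possible 3-form in R^3 is dx ∧ dy ∧ dz, with coefficient
  ∂(coeff of dy∧dz)/∂x - ∂(coeff of dx∧dz)/∂y + ∂(coeff of dx∧dy)/∂z
  = ∂/∂x (z) - ∂/∂y (0) + ∂/∂z (6*x).
Each of these terms simplifies to sums of mixed partials that cancel in pairs. The result is 0 (by equality of mixed partials for smooth functions — Schwarz / Clairaut).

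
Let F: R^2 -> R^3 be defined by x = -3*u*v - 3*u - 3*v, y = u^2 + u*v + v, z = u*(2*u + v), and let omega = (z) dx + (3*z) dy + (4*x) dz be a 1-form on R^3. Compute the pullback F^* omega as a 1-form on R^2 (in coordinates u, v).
F^* omega = (12*u^3 - 42*u^2*v - 54*u^2 - 12*u*v^2 - 63*u*v - 12*v^2) du + (12*u*(-u*v - u - v)) dv

Using F^*(f dg) = (f ∘ F) d(g ∘ F), substitute each coordinate x_i by F_i(u, v) in f_i, and replace dx_i by d F_i = (∂F_i/∂u) du + (∂F_i/∂v) dv.
  For the x component: f_1(F) = u*(2*u + v); d F_1 = (-3*v - 3) du + (-3*u - 3) dv
  For the y component: f_2(F) = 3*u*(2*u + v); d F_2 = (2*u + v) du + (u + 1) dv
  For the z component: f_3(F) = -12*u*v - 12*u - 12*v; d F_3 = (4*u + v) du + (u) dv
Combining and collecting du, dv coefficients:
  coeff of du: 12*u^3 - 42*u^2*v - 54*u^2 - 12*u*v^2 - 63*u*v - 12*v^2
  coeff of dv: 12*u*(-u*v - u - v)
F^* omega = (12*u^3 - 42*u^2*v - 54*u^2 - 12*u*v^2 - 63*u*v - 12*v^2) du + (12*u*(-u*v - u - v)) dv.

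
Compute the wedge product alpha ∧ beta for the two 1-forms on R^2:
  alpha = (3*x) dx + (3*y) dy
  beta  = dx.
alpha ∧ beta = (-3*y) dx ∧ dy

Distribute the wedge, using dx_i ∧ dx_j = -dx_j ∧ dx_i and dx_i ∧ dx_i = 0. For each pair (i, j) with i < j, the coefficient of dx_i ∧ dx_j in alpha ∧ beta is (alpha_i * beta_j - alpha_j * beta_i). Collecting: alpha ∧ beta = (-3*y) dx ∧ dy.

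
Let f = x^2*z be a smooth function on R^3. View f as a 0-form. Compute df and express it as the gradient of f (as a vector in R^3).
df = (2*x*z) dx + (0) dy + (x^2) dz; grad f = (2*x*z, 0, x^2)

For a 0-form f, d f = (∂f/∂x) dx + (∂f/∂y) dy + (∂f/∂z) dz. The components of the vector representation are exactly the entries of grad f in Cartesian coordinates:
  ∂f/∂x = 2*x*z
  ∂f/∂y = 0
  ∂f/∂z = x^2.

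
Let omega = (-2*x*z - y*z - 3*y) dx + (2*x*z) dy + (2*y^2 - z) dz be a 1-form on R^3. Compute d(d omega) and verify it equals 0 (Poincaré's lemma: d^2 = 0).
d(d omega) = 0

Step 1: d omega = sum_{i<j} (∂f_j/∂x_i - ∂f_i/∂x_j) dx_i ∧ dx_j:
  coeff of dx ∧ dy: 3*z + 3
  coeff of dx ∧ dz: 2*x + y
  coeff of dy ∧ dz: -2*x + 4*y
Step 2: Apply d again to each 2-form coefficient. The only possible 3-form in R^3 is dx ∧ dy ∧ dz, with coefficient
  ∂(coeff of dy∧dz)/∂x - ∂(coeff of dx∧dz)/∂y + ∂(coeff of dx∧dy)/∂z
  = ∂/∂x (-2*x + 4*y) - ∂/∂y (2*x + y) + ∂/∂z (3*z + 3).
Each of these terms simplifies to sums of mixed partials that cancel in pairs. The result is 0 (by equality of mixed partials for smooth functions — Schwarz / Clairaut).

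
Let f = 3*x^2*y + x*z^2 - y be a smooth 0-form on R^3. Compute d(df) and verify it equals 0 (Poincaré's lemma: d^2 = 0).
d(df) = 0

Step 1: df = sum_i (∂f/∂x_i) dx_i = (6*x*y + z^2) dx + (3*x^2 - 1) dy + (2*x*z) dz.
Step 2: Apply d again. Using the 1-form formula, the coefficient of dx ∧ dy in d(df) is ∂^2 f/∂x ∂y - ∂^2 f/∂y ∂x = (6*x) - (6*x) = 0 (equality of mixed partials for smooth f).
Similarly for dx ∧ dz and dy ∧ dz — all coefficients vanish. So d(df) = 0.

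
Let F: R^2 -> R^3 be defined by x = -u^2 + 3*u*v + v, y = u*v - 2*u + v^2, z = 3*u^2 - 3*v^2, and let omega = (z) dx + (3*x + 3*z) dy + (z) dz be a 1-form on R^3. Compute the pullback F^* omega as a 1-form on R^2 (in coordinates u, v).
F^* omega = (12*u^3 + 15*u^2*v - 12*u^2 - 3*u*v^2 - 18*u*v - 18*v^3 + 21*v^2 - 6*v) du + (15*u^3 + 3*u^2*v + 3*u^2 + 3*u*v + 3*v^2) dv

Using F^*(f dg) = (f ∘ F) d(g ∘ F), substitute each coordinate x_i by F_i(u, v) in f_i, and replace dx_i by d F_i = (∂F_i/∂u) du + (∂F_i/∂v) dv.
  For the x component: f_1(F) = 3*u^2 - 3*v^2; d F_1 = (-2*u + 3*v) du + (3*u + 1) dv
  For the y component: f_2(F) = 6*u^2 + 9*u*v - 9*v^2 + 3*v; d F_2 = (v - 2) du + (u + 2*v) dv
  For the z component: f_3(F) = 3*u^2 - 3*v^2; d F_3 = (6*u) du + (-6*v) dv
Combining and collecting du, dv coefficients:
  coeff of du: 12*u^3 + 15*u^2*v - 12*u^2 - 3*u*v^2 - 18*u*v - 18*v^3 + 21*v^2 - 6*v
  coeff of dv: 15*u^3 + 3*u^2*v + 3*u^2 + 3*u*v + 3*v^2
F^* omega = (12*u^3 + 15*u^2*v - 12*u^2 - 3*u*v^2 - 18*u*v - 18*v^3 + 21*v^2 - 6*v) du + (15*u^3 + 3*u^2*v + 3*u^2 + 3*u*v + 3*v^2) dv.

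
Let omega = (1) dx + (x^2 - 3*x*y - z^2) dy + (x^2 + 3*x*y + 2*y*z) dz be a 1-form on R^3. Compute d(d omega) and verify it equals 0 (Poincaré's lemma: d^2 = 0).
d(d omega) = 0

Step 1: d omega = sum_{i<j} (∂f_j/∂x_i - ∂f_i/∂x_j) dx_i ∧ dx_j:
  coeff of dx ∧ dy: 2*x - 3*y
  coeff of dx ∧ dz: 2*x + 3*y
  coeff of dy ∧ dz: 3*x + 4*z
Step 2: Apply d again to each 2-form coefficient. The only possible 3-form in R^3 is dx ∧ dy ∧ dz, with coefficient
  ∂(coeff of dy∧dz)/∂x - ∂(coeff of dx∧dz)/∂y + ∂(coeff of dx∧dy)/∂z
  = ∂/∂x (3*x + 4*z) - ∂/∂y (2*x + 3*y) + ∂/∂z (2*x - 3*y).
Each of these terms simplifies to sums of mixed partials that cancel in pairs. The result is 0 (by equality of mixed partials for smooth functions — Schwarz / Clairaut).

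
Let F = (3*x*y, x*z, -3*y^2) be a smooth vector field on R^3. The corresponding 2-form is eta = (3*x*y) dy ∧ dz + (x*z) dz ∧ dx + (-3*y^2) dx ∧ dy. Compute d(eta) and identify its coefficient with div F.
d(eta) = (3*y) dx ∧ dy ∧ dz; div F = 3*y

For a 2-form in R^3 of the form above, applying d gives a 3-form with coefficient ∂P/∂x + ∂Q/∂y + ∂R/∂z:
  ∂P/∂x = 3*y
  ∂Q/∂y = 0
  ∂R/∂z = 0
Sum = 3*y, which is exactly div F.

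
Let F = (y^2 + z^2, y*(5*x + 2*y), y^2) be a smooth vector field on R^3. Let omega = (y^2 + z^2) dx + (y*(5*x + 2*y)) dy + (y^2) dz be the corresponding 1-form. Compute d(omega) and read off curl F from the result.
d(omega) = (2*y) dy ∧ dz + (2*z) dz ∧ dx + (3*y) dx ∧ dy; curl F = (2*y, 2*z, 3*y)

d omega = sum_{i<j} (∂f_j/∂x_i - ∂f_i/∂x_j) dx_i ∧ dx_j. Under the identification (dy ∧ dz, dz ∧ dx, dx ∧ dy) ↔ (e_x, e_y, e_z), the coefficients are exactly the components of curl F. Compute:
  ∂R/∂y - ∂Q/∂z = (2*y) - (0) = 2*y
  ∂P/∂z - ∂R/∂x = (2*z) - (0) = 2*z
  ∂Q/∂x - ∂P/∂y = (5*y) - (2*y) = 3*y.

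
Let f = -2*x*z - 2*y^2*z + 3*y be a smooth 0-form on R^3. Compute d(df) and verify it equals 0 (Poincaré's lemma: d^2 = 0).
d(df) = 0

Step 1: df = sum_i (∂f/∂x_i) dx_i = (-2*z) dx + (-4*y*z + 3) dy + (-2*x - 2*y^2) dz.
Step 2: Apply d again. Using the 1-form formula, the coefficient of dx ∧ dy in d(df) is ∂^2 f/∂x ∂y - ∂^2 f/∂y ∂x = (0) - (0) = 0 (equality of mixed partials for smooth f).
Similarly for dx ∧ dz and dy ∧ dz — all coefficients vanish. So d(df) = 0.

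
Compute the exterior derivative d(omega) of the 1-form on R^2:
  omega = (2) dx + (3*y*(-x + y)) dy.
d(omega) = (-3*y) dx ∧ dy

For a 1-form omega = sum_i f_i dx_i, the exterior derivative is
  d(omega) = sum_{i < j} (∂f_j/∂x_i - ∂f_i/∂x_j) dx_i ∧ dx_j.
  coefficient of dx ∧ dy: ∂f_2/∂x - ∂f_1/∂y = ∂(3*y*(-x + y))/∂x - ∂(2)/∂y = -3*y
Assembling: d(omega) = (-3*y) dx ∧ dy.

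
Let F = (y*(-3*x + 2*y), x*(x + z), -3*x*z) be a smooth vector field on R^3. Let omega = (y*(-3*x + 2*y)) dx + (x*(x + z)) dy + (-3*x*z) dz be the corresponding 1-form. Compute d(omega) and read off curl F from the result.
d(omega) = (-x) dy ∧ dz + (3*z) dz ∧ dx + (5*x - 4*y + z) dx ∧ dy; curl F = (-x, 3*z, 5*x - 4*y + z)

d omega = sum_{i<j} (∂f_j/∂x_i - ∂f_i/∂x_j) dx_i ∧ dx_j. Under the identification (dy ∧ dz, dz ∧ dx, dx ∧ dy) ↔ (e_x, e_y, e_z), the coefficients are exactly the components of curl F. Compute:
  ∂R/∂y - ∂Q/∂z = (0) - (x) = -x
  ∂P/∂z - ∂R/∂x = (0) - (-3*z) = 3*z
  ∂Q/∂x - ∂P/∂y = (2*x + z) - (-3*x + 4*y) = 5*x - 4*y + z.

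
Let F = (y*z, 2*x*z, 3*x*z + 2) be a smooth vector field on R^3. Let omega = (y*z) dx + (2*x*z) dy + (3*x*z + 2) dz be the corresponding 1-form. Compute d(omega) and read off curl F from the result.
d(omega) = (-2*x) dy ∧ dz + (y - 3*z) dz ∧ dx + (z) dx ∧ dy; curl F = (-2*x, y - 3*z, z)

d omega = sum_{i<j} (∂f_j/∂x_i - ∂f_i/∂x_j) dx_i ∧ dx_j. Under the identification (dy ∧ dz, dz ∧ dx, dx ∧ dy) ↔ (e_x, e_y, e_z), the coefficients are exactly the components of curl F. Compute:
  ∂R/∂y - ∂Q/∂z = (0) - (2*x) = -2*x
  ∂P/∂z - ∂R/∂x = (y) - (3*z) = y - 3*z
  ∂Q/∂x - ∂P/∂y = (2*z) - (z) = z.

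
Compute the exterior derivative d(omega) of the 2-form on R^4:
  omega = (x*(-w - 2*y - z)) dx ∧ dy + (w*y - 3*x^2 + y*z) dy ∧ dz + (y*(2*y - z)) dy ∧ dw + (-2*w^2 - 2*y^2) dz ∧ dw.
d(omega) = (-7*x) dx ∧ dy ∧ dz + (-x) dx ∧ dy ∧ dw + (-2*y) dy ∧ dz ∧ dw

For a 2-form omega = sum_{i<j} g_{ij} dx_i ∧ dx_j, the exterior derivative is
  d(omega) = sum_{i<j} d(g_{ij}) ∧ dx_i ∧ dx_j = sum_{i<j, k} (∂g_{ij}/∂x_k) dx_k ∧ dx_i ∧ dx_j.
Expand each term, using dx_k ∧ dx_i ∧ dx_j = sgn(permutation) dx_{(a)} ∧ dx_{(b)} ∧ dx_{(c)} with (a < b < c) sorted:
  d(x*(-w - 2*y - z)) includes (∂/∂z)(x*(-w - 2*y - z)) dz = (-x) dz, which multiplied by dx ∧ dy gives (-x) dx ∧ dy ∧ dz
  d(x*(-w - 2*y - z)) includes (∂/∂w)(x*(-w - 2*y - z)) dw = (-x) dw, which multiplied by dx ∧ dy gives (-x) dx ∧ dy ∧ dw
  d(w*y - 3*x^2 + y*z) includes (∂/∂x)(w*y - 3*x^2 + y*z) dx = (-6*x) dx, which multiplied by dy ∧ dz gives (-6*x) dx ∧ dy ∧ dz
  d(w*y - 3*x^2 + y*z) includes (∂/∂w)(w*y - 3*x^2 + y*z) dw = (y) dw, which multiplied by dy ∧ dz gives (y) dy ∧ dz ∧ dw
  d(y*(2*y - z)) includes (∂/∂z)(y*(2*y - z)) dz = (-y) dz, which multiplied by dy ∧ dw gives (y) dy ∧ dz ∧ dw
  d(-2*w^2 - 2*y^2) includes (∂/∂y)(-2*w^2 - 2*y^2) dy = (-4*y) dy, which multiplied by dz ∧ dw gives (-4*y) dy ∧ dz ∧ dw
Collecting like 3-forms: d(omega) = (-7*x) dx ∧ dy ∧ dz + (-x) dx ∧ dy ∧ dw + (-2*y) dy ∧ dz ∧ dw.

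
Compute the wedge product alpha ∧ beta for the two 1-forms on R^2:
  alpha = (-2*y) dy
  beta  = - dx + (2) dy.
alpha ∧ beta = (-2*y) dx ∧ dy

Distribute the wedge, using dx_i ∧ dx_j = -dx_j ∧ dx_i and dx_i ∧ dx_i = 0. For each pair (i, j) with i < j, the coefficient of dx_i ∧ dx_j in alpha ∧ beta is (alpha_i * beta_j - alpha_j * beta_i). Collecting: alpha ∧ beta = (-2*y) dx ∧ dy.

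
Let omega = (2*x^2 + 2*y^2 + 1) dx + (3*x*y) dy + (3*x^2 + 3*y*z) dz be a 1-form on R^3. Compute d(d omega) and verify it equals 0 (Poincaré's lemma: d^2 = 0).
d(d omega) = 0

Step 1: d omega = sum_{i<j} (∂f_j/∂x_i - ∂f_i/∂x_j) dx_i ∧ dx_j:
  coeff of dx ∧ dy: -y
  coeff of dx ∧ dz: 6*x
  coeff of dy ∧ dz: 3*z
Step 2: Apply d again to each 2-form coefficient. The only possible 3-form in R^3 is dx ∧ dy ∧ dz, with coefficient
  ∂(coeff of dy∧dz)/∂x - ∂(coeff of dx∧dz)/∂y + ∂(coeff of dx∧dy)/∂z
  = ∂/∂x (3*z) - ∂/∂y (6*x) + ∂/∂z (-y).
Each of these terms simplifies to sums of mixed partials that cancel in pairs. The result is 0 (by equality of mixed partials for smooth functions — Schwarz / Clairaut).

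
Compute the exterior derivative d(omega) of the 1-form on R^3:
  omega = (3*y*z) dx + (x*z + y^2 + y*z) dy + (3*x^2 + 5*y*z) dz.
d(omega) = (-2*z) dx ∧ dy + (6*x - 3*y) dx ∧ dz + (-x - y + 5*z) dy ∧ dz

For a 1-form omega = sum_i f_i dx_i, the exterior derivative is
  d(omega) = sum_{i < j} (∂f_j/∂x_i - ∂f_i/∂x_j) dx_i ∧ dx_j.
  coefficient of dx ∧ dy: ∂f_2/∂x - ∂f_1/∂y = ∂(x*z + y^2 + y*z)/∂x - ∂(3*y*z)/∂y = -2*z
  coefficient of dx ∧ dz: ∂f_3/∂x - ∂f_1/∂z = ∂(3*x^2 + 5*y*z)/∂x - ∂(3*y*z)/∂z = 6*x - 3*y
  coefficient of dy ∧ dz: ∂f_3/∂y - ∂f_2/∂z = ∂(3*x^2 + 5*y*z)/∂y - ∂(x*z + y^2 + y*z)/∂z = -x - y + 5*z
Assembling: d(omega) = (-2*z) dx ∧ dy + (6*x - 3*y) dx ∧ dz + (-x - y + 5*z) dy ∧ dz.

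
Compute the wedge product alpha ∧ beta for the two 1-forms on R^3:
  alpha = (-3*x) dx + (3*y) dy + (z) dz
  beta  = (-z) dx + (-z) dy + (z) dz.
alpha ∧ beta = (3*z*(x + y)) dx ∧ dy + (z*(-3*x + z)) dx ∧ dz + (z*(3*y + z)) dy ∧ dz

Distribute the wedge, using dx_i ∧ dx_j = -dx_j ∧ dx_i and dx_i ∧ dx_i = 0. For each pair (i, j) with i < j, the coefficient of dx_i ∧ dx_j in alpha ∧ beta is (alpha_i * beta_j - alpha_j * beta_i). Collecting: alpha ∧ beta = (3*z*(x + y)) dx ∧ dy + (z*(-3*x + z)) dx ∧ dz + (z*(3*y + z)) dy ∧ dz.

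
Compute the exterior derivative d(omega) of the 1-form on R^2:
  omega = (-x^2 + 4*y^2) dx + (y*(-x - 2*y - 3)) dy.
d(omega) = (-9*y) dx ∧ dy

For a 1-form omega = sum_i f_i dx_i, the exterior derivative is
  d(omega) = sum_{i < j} (∂f_j/∂x_i - ∂f_i/∂x_j) dx_i ∧ dx_j.
  coefficient of dx ∧ dy: ∂f_2/∂x - ∂f_1/∂y = ∂(y*(-x - 2*y - 3))/∂x - ∂(-x^2 + 4*y^2)/∂y = -9*y
Assembling: d(omega) = (-9*y) dx ∧ dy.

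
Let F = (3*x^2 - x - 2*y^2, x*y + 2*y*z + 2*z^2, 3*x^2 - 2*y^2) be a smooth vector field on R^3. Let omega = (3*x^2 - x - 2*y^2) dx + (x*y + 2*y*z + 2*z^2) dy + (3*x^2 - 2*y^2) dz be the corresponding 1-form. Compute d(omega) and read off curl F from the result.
d(omega) = (-6*y - 4*z) dy ∧ dz + (-6*x) dz ∧ dx + (5*y) dx ∧ dy; curl F = (-6*y - 4*z, -6*x, 5*y)

d omega = sum_{i<j} (∂f_j/∂x_i - ∂f_i/∂x_j) dx_i ∧ dx_j. Under the identification (dy ∧ dz, dz ∧ dx, dx ∧ dy) ↔ (e_x, e_y, e_z), the coefficients are exactly the components of curl F. Compute:
  ∂R/∂y - ∂Q/∂z = (-4*y) - (2*y + 4*z) = -6*y - 4*z
  ∂P/∂z - ∂R/∂x = (0) - (6*x) = -6*x
  ∂Q/∂x - ∂P/∂y = (y) - (-4*y) = 5*y.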